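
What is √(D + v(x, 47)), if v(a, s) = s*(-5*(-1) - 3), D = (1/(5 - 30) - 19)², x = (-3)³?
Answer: √285326/25 ≈ 21.366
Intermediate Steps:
x = -27
D = 226576/625 (D = (1/(-25) - 19)² = (-1/25 - 19)² = (-476/25)² = 226576/625 ≈ 362.52)
v(a, s) = 2*s (v(a, s) = s*(5 - 3) = s*2 = 2*s)
√(D + v(x, 47)) = √(226576/625 + 2*47) = √(226576/625 + 94) = √(285326/625) = √285326/25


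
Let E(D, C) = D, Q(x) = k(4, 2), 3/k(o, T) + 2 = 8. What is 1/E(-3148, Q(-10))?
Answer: -1/3148 ≈ -0.00031766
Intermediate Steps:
k(o, T) = 1/2 (k(o, T) = 3/(-2 + 8) = 3/6 = 3*(1/6) = 1/2)
Q(x) = 1/2
1/E(-3148, Q(-10)) = 1/(-3148) = -1/3148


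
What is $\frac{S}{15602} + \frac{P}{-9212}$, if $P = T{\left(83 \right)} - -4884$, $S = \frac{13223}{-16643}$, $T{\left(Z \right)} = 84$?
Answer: $- \frac{322533247381}{598006390058} \approx -0.53935$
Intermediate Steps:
$S = - \frac{13223}{16643}$ ($S = 13223 \left(- \frac{1}{16643}\right) = - \frac{13223}{16643} \approx -0.79451$)
$P = 4968$ ($P = 84 - -4884 = 84 + 4884 = 4968$)
$\frac{S}{15602} + \frac{P}{-9212} = - \frac{13223}{16643 \cdot 15602} + \frac{4968}{-9212} = \left(- \frac{13223}{16643}\right) \frac{1}{15602} + 4968 \left(- \frac{1}{9212}\right) = - \frac{13223}{259664086} - \frac{1242}{2303} = - \frac{322533247381}{598006390058}$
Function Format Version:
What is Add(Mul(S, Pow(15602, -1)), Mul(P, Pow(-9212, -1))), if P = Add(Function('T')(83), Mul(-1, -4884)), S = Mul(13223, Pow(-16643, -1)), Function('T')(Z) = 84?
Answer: Rational(-322533247381, 598006390058) ≈ -0.53935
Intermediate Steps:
S = Rational(-13223, 16643) (S = Mul(13223, Rational(-1, 16643)) = Rational(-13223, 16643) ≈ -0.79451)
P = 4968 (P = Add(84, Mul(-1, -4884)) = Add(84, 4884) = 4968)
Add(Mul(S, Pow(15602, -1)), Mul(P, Pow(-9212, -1))) = Add(Mul(Rational(-13223, 16643), Pow(15602, -1)), Mul(4968, Pow(-9212, -1))) = Add(Mul(Rational(-13223, 16643), Rational(1, 15602)), Mul(4968, Rational(-1, 9212))) = Add(Rational(-13223, 259664086), Rational(-1242, 2303)) = Rational(-322533247381, 598006390058)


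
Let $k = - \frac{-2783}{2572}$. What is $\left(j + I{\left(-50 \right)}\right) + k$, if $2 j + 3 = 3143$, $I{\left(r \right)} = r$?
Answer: $\frac{3912223}{2572} \approx 1521.1$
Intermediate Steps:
$j = 1570$ ($j = - \frac{3}{2} + \frac{1}{2} \cdot 3143 = - \frac{3}{2} + \frac{3143}{2} = 1570$)
$k = \frac{2783}{2572}$ ($k = - \frac{-2783}{2572} = \left(-1\right) \left(- \frac{2783}{2572}\right) = \frac{2783}{2572} \approx 1.082$)
$\left(j + I{\left(-50 \right)}\right) + k = \left(1570 - 50\right) + \frac{2783}{2572} = 1520 + \frac{2783}{2572} = \frac{3912223}{2572}$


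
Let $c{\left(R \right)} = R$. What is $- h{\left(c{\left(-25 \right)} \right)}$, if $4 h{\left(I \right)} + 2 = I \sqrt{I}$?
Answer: $\frac{1}{2} + \frac{125 i}{4} \approx 0.5 + 31.25 i$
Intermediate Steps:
$h{\left(I \right)} = - \frac{1}{2} + \frac{I^{\frac{3}{2}}}{4}$ ($h{\left(I \right)} = - \frac{1}{2} + \frac{I \sqrt{I}}{4} = - \frac{1}{2} + \frac{I^{\frac{3}{2}}}{4}$)
$- h{\left(c{\left(-25 \right)} \right)} = - (- \frac{1}{2} + \frac{\left(-25\right)^{\frac{3}{2}}}{4}) = - (- \frac{1}{2} + \frac{\left(-125\right) i}{4}) = - (- \frac{1}{2} - \frac{125 i}{4}) = \frac{1}{2} + \frac{125 i}{4}$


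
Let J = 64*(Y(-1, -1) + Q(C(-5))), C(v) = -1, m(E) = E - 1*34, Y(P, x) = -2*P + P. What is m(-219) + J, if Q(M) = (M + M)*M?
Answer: -61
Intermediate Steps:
Y(P, x) = -P
m(E) = -34 + E (m(E) = E - 34 = -34 + E)
Q(M) = 2*M**2 (Q(M) = (2*M)*M = 2*M**2)
J = 192 (J = 64*(-1*(-1) + 2*(-1)**2) = 64*(1 + 2*1) = 64*(1 + 2) = 64*3 = 192)
m(-219) + J = (-34 - 219) + 192 = -253 + 192 = -61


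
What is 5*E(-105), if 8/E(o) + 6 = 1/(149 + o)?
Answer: -1760/263 ≈ -6.6920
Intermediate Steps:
E(o) = 8/(-6 + 1/(149 + o))
5*E(-105) = 5*(8*(-149 - 1*(-105))/(893 + 6*(-105))) = 5*(8*(-149 + 105)/(893 - 630)) = 5*(8*(-44)/263) = 5*(8*(1/263)*(-44)) = 5*(-352/263) = -1760/263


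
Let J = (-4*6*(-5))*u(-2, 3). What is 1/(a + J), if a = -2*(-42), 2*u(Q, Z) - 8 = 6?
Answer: 1/924 ≈ 0.0010823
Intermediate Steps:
u(Q, Z) = 7 (u(Q, Z) = 4 + (1/2)*6 = 4 + 3 = 7)
J = 840 (J = (-4*6*(-5))*7 = -24*(-5)*7 = 120*7 = 840)
a = 84
1/(a + J) = 1/(84 + 840) = 1/924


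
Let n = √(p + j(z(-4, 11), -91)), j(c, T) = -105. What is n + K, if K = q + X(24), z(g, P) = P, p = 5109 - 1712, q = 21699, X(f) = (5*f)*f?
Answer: 24579 + 2*√823 ≈ 24636.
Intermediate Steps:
X(f) = 5*f²
p = 3397
K = 24579 (K = 21699 + 5*24² = 21699 + 5*576 = 21699 + 2880 = 24579)
n = 2*√823 (n = √(3397 - 105) = √3292 = 2*√823 ≈ 57.376)
n + K = 2*√823 + 24579 = 24579 + 2*√823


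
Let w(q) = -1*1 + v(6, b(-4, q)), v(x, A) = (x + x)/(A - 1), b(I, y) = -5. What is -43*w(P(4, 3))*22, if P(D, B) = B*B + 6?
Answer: 2838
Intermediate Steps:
P(D, B) = 6 + B**2 (P(D, B) = B**2 + 6 = 6 + B**2)
v(x, A) = 2*x/(-1 + A) (v(x, A) = (2*x)/(-1 + A) = 2*x/(-1 + A))
w(q) = -3 (w(q) = -1*1 + 2*6/(-1 - 5) = -1 + 2*6/(-6) = -1 + 2*6*(-1/6) = -1 - 2 = -3)
-43*w(P(4, 3))*22 = -43*(-3)*22 = 129*22 = 2838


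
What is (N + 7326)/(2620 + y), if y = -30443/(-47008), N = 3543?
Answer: 170309984/41063801 ≈ 4.1474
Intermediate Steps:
y = 30443/47008 (y = -30443*(-1/47008) = 30443/47008 ≈ 0.64761)
(N + 7326)/(2620 + y) = (3543 + 7326)/(2620 + 30443/47008) = 10869/(123191403/47008) = 10869*(47008/123191403) = 170309984/41063801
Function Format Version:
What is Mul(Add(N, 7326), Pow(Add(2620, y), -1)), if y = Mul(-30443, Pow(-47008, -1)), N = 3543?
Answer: Rational(170309984, 41063801) ≈ 4.1474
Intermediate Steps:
y = Rational(30443, 47008) (y = Mul(-30443, Rational(-1, 47008)) = Rational(30443, 47008) ≈ 0.64761)
Mul(Add(N, 7326), Pow(Add(2620, y), -1)) = Mul(Add(3543, 7326), Pow(Add(2620, Rational(30443, 47008)), -1)) = Mul(10869, Pow(Rational(123191403, 47008), -1)) = Mul(10869, Rational(47008, 123191403)) = Rational(170309984, 41063801)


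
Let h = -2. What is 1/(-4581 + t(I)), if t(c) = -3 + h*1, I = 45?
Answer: -1/4586 ≈ -0.00021805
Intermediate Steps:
t(c) = -5 (t(c) = -3 - 2*1 = -3 - 2 = -5)
1/(-4581 + t(I)) = 1/(-4581 - 5) = 1/(-4586) = -1/4586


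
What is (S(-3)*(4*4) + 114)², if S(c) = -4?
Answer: 2500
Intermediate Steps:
(S(-3)*(4*4) + 114)² = (-16*4 + 114)² = (-4*16 + 114)² = (-64 + 114)² = 50² = 2500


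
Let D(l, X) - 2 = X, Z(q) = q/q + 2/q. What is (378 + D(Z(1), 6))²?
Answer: 148996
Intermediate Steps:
Z(q) = 1 + 2/q
D(l, X) = 2 + X
(378 + D(Z(1), 6))² = (378 + (2 + 6))² = (378 + 8)² = 386² = 148996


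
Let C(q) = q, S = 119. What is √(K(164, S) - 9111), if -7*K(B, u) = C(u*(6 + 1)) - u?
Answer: I*√9213 ≈ 95.984*I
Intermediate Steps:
K(B, u) = -6*u/7 (K(B, u) = -(u*(6 + 1) - u)/7 = -(u*7 - u)/7 = -(7*u - u)/7 = -6*u/7)
√(K(164, S) - 9111) = √(-6/7*119 - 9111) = √(-102 - 9111) = √(-9213) = I*√9213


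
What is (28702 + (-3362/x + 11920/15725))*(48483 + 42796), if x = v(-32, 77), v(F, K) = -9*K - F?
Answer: 147228484029368/56185 ≈ 2.6204e+9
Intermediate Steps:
v(F, K) = -F - 9*K
x = -661 (x = -1*(-32) - 9*77 = 32 - 693 = -661)
(28702 + (-3362/x + 11920/15725))*(48483 + 42796) = (28702 + (-3362/(-661) + 11920/15725))*(48483 + 42796) = (28702 + (-3362*(-1/661) + 11920*(1/15725)))*91279 = (28702 + (3362/661 + 2384/3145))*91279 = (28702 + 12149314/2078845)*91279 = (59679158504/2078845)*91279 = 147228484029368/56185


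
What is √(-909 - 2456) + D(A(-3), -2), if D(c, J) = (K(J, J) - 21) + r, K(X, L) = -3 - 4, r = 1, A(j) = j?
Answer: -27 + I*√3365 ≈ -27.0 + 58.009*I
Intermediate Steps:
K(X, L) = -7
D(c, J) = -27 (D(c, J) = (-7 - 21) + 1 = -28 + 1 = -27)
√(-909 - 2456) + D(A(-3), -2) = √(-909 - 2456) - 27 = √(-3365) - 27 = I*√3365 - 27 = -27 + I*√3365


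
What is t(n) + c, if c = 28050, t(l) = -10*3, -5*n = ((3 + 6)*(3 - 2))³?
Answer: 28020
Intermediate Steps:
n = -729/5 (n = -(3 - 2)³*(3 + 6)³/5 = -(9*1)³/5 = -⅕*9³ = -⅕*729 = -729/5 ≈ -145.80)
t(l) = -30
t(n) + c = -30 + 28050 = 28020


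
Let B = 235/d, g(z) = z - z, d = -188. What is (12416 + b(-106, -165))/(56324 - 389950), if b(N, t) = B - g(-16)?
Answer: -49659/1334504 ≈ -0.037212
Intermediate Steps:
g(z) = 0
B = -5/4 (B = 235/(-188) = 235*(-1/188) = -5/4 ≈ -1.2500)
b(N, t) = -5/4 (b(N, t) = -5/4 - 1*0 = -5/4 + 0 = -5/4)
(12416 + b(-106, -165))/(56324 - 389950) = (12416 - 5/4)/(56324 - 389950) = (49659/4)/(-333626) = (49659/4)*(-1/333626) = -49659/1334504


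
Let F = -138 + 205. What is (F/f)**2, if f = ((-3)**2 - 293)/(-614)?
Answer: 423083761/20164 ≈ 20982.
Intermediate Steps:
F = 67
f = 142/307 (f = (9 - 293)*(-1/614) = -284*(-1/614) = 142/307 ≈ 0.46254)
(F/f)**2 = (67/(142/307))**2 = (67*(307/142))**2 = (20569/142)**2 = 423083761/20164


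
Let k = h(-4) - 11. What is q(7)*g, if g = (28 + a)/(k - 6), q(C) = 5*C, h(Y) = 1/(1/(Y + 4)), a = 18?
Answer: -1610/17 ≈ -94.706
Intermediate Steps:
h(Y) = 4 + Y (h(Y) = 1/(1/(4 + Y)) = 4 + Y)
k = -11 (k = (4 - 4) - 11 = 0 - 11 = -11)
g = -46/17 (g = (28 + 18)/(-11 - 6) = 46/(-17) = 46*(-1/17) = -46/17 ≈ -2.7059)
q(7)*g = (5*7)*(-46/17) = 35*(-46/17) = -1610/17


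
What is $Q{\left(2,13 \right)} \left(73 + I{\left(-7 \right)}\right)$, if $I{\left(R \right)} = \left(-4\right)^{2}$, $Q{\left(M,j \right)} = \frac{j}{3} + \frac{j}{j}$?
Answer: $\frac{1424}{3} \approx 474.67$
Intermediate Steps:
$Q{\left(M,j \right)} = 1 + \frac{j}{3}$ ($Q{\left(M,j \right)} = j \frac{1}{3} + 1 = \frac{j}{3} + 1 = 1 + \frac{j}{3}$)
$I{\left(R \right)} = 16$
$Q{\left(2,13 \right)} \left(73 + I{\left(-7 \right)}\right) = \left(1 + \frac{1}{3} \cdot 13\right) \left(73 + 16\right) = \left(1 + \frac{13}{3}\right) 89 = \frac{16}{3} \cdot 89 = \frac{1424}{3}$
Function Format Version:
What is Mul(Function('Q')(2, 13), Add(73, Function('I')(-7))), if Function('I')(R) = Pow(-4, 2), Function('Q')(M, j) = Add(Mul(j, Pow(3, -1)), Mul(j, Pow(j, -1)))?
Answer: Rational(1424, 3) ≈ 474.67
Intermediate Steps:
Function('Q')(M, j) = Add(1, Mul(Rational(1, 3), j)) (Function('Q')(M, j) = Add(Mul(j, Rational(1, 3)), 1) = Add(Mul(Rational(1, 3), j), 1) = Add(1, Mul(Rational(1, 3), j)))
Function('I')(R) = 16
Mul(Function('Q')(2, 13), Add(73, Function('I')(-7))) = Mul(Add(1, Mul(Rational(1, 3), 13)), Add(73, 16)) = Mul(Add(1, Rational(13, 3)), 89) = Mul(Rational(16, 3), 89) = Rational(1424, 3)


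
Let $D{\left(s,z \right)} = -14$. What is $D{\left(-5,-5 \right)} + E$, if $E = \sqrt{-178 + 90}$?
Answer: $-14 + 2 i \sqrt{22} \approx -14.0 + 9.3808 i$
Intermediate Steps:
$E = 2 i \sqrt{22}$ ($E = \sqrt{-88} = 2 i \sqrt{22} \approx 9.3808 i$)
$D{\left(-5,-5 \right)} + E = -14 + 2 i \sqrt{22}$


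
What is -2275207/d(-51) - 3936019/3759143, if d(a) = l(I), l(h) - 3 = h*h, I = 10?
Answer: -8553233877558/387191729 ≈ -22090.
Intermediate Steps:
l(h) = 3 + h² (l(h) = 3 + h*h = 3 + h²)
d(a) = 103 (d(a) = 3 + 10² = 3 + 100 = 103)
-2275207/d(-51) - 3936019/3759143 = -2275207/103 - 3936019/3759143 = -8553233877558/387191729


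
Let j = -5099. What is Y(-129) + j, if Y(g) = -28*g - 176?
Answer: -1663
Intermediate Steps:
Y(g) = -176 - 28*g
Y(-129) + j = (-176 - 28*(-129)) - 5099 = (-176 + 3612) - 5099 = 3436 - 5099 = -1663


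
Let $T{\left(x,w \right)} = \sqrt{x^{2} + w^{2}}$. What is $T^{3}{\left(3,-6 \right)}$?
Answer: $135 \sqrt{5} \approx 301.87$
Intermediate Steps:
$T{\left(x,w \right)} = \sqrt{w^{2} + x^{2}}$
$T^{3}{\left(3,-6 \right)} = \left(\sqrt{\left(-6\right)^{2} + 3^{2}}\right)^{3} = \left(\sqrt{36 + 9}\right)^{3} = \left(\sqrt{45}\right)^{3} = \left(3 \sqrt{5}\right)^{3} = 135 \sqrt{5}$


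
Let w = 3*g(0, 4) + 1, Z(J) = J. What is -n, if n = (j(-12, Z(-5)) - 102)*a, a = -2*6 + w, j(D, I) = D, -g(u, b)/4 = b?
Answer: -6726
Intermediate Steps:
g(u, b) = -4*b
w = -47 (w = 3*(-4*4) + 1 = 3*(-16) + 1 = -48 + 1 = -47)
a = -59 (a = -2*6 - 47 = -12 - 47 = -59)
n = 6726 (n = (-12 - 102)*(-59) = -114*(-59) = 6726)
-n = -1*6726 = -6726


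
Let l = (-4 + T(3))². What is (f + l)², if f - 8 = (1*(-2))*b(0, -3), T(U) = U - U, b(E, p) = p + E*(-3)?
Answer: 900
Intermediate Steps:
b(E, p) = p - 3*E
T(U) = 0
l = 16 (l = (-4 + 0)² = (-4)² = 16)
f = 14 (f = 8 + (1*(-2))*(-3 - 3*0) = 8 - 2*(-3 + 0) = 8 - 2*(-3) = 8 + 6 = 14)
(f + l)² = (14 + 16)² = 30² = 900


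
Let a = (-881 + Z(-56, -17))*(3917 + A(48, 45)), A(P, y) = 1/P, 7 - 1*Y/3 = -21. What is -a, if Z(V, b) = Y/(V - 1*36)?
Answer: 953434207/276 ≈ 3.4545e+6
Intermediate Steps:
Y = 84 (Y = 21 - 3*(-21) = 21 + 63 = 84)
Z(V, b) = 84/(-36 + V) (Z(V, b) = 84/(V - 1*36) = 84/(V - 36) = 84/(-36 + V))
a = -953434207/276 (a = (-881 + 84/(-36 - 56))*(3917 + 1/48) = (-881 + 84/(-92))*(3917 + 1/48) = (-881 + 84*(-1/92))*(188017/48) = (-881 - 21/23)*(188017/48) = -20284/23*188017/48 = -953434207/276 ≈ -3.4545e+6)
-a = -1*(-953434207/276) = 953434207/276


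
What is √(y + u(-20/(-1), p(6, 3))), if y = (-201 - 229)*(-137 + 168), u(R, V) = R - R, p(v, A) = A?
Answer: I*√13330 ≈ 115.46*I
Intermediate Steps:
u(R, V) = 0
y = -13330 (y = -430*31 = -13330)
√(y + u(-20/(-1), p(6, 3))) = √(-13330 + 0) = √(-13330) = I*√13330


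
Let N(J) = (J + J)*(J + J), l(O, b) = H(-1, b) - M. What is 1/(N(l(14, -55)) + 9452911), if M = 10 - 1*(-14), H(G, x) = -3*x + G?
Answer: 1/9531311 ≈ 1.0492e-7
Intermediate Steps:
H(G, x) = G - 3*x
M = 24 (M = 10 + 14 = 24)
l(O, b) = -25 - 3*b (l(O, b) = (-1 - 3*b) - 1*24 = (-1 - 3*b) - 24 = -25 - 3*b)
N(J) = 4*J² (N(J) = (2*J)*(2*J) = 4*J²)
1/(N(l(14, -55)) + 9452911) = 1/(4*(-25 - 3*(-55))² + 9452911) = 1/(4*(-25 + 165)² + 9452911) = 1/(4*140² + 9452911) = 1/(4*19600 + 9452911) = 1/(78400 + 9452911) = 1/9531311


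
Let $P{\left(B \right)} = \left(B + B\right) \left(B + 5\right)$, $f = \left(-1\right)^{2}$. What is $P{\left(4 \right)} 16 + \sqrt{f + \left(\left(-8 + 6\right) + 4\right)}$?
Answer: $1152 + \sqrt{3} \approx 1153.7$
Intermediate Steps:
$f = 1$
$P{\left(B \right)} = 2 B \left(5 + B\right)$
$P{\left(4 \right)} 16 + \sqrt{f + \left(\left(-8 + 6\right) + 4\right)} = 2 \cdot 4 \left(5 + 4\right) 16 + \sqrt{1 + \left(\left(-8 + 6\right) + 4\right)} = 2 \cdot 4 \cdot 9 \cdot 16 + \sqrt{1 + \left(-2 + 4\right)} = 72 \cdot 16 + \sqrt{1 + 2} = 1152 + \sqrt{3}$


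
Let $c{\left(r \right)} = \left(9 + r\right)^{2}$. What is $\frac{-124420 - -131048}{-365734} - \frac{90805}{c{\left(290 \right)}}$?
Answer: $- \frac{1300116373}{1257576359} \approx -1.0338$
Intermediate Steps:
$\frac{-124420 - -131048}{-365734} - \frac{90805}{c{\left(290 \right)}} = \frac{-124420 - -131048}{-365734} - \frac{90805}{\left(9 + 290\right)^{2}} = \left(-124420 + 131048\right) \left(- \frac{1}{365734}\right) - \frac{90805}{299^{2}} = 6628 \left(- \frac{1}{365734}\right) - \frac{90805}{89401} = - \frac{3314}{182867} - \frac{6985}{6877} = - \frac{1300116373}{1257576359}$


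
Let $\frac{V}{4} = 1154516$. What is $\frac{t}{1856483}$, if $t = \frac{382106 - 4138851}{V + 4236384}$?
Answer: $- \frac{3756745}{16438132186384} \approx -2.2854 \cdot 10^{-7}$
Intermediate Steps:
$V = 4618064$ ($V = 4 \cdot 1154516 = 4618064$)
$t = - \frac{3756745}{8854448}$ ($t = \frac{382106 - 4138851}{4618064 + 4236384} = - \frac{3756745}{8854448} \approx -0.42428$)
$\frac{t}{1856483} = - \frac{3756745}{8854448 \cdot 1856483} = \left(- \frac{3756745}{8854448}\right) \frac{1}{1856483} = - \frac{3756745}{16438132186384}$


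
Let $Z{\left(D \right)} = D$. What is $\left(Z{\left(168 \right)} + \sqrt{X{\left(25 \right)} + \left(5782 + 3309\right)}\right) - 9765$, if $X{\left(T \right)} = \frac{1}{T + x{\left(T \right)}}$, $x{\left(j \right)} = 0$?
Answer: $-9597 + \frac{2 \sqrt{56819}}{5} \approx -9501.7$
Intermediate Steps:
$X{\left(T \right)} = \frac{1}{T}$ ($X{\left(T \right)} = \frac{1}{T + 0} = \frac{1}{T}$)
$\left(Z{\left(168 \right)} + \sqrt{X{\left(25 \right)} + \left(5782 + 3309\right)}\right) - 9765 = \left(168 + \sqrt{\frac{1}{25} + \left(5782 + 3309\right)}\right) - 9765 = \left(168 + \sqrt{\frac{1}{25} + 9091}\right) - 9765 = \left(168 + \sqrt{\frac{227276}{25}}\right) - 9765 = \left(168 + \frac{2 \sqrt{56819}}{5}\right) - 9765 = -9597 + \frac{2 \sqrt{56819}}{5}$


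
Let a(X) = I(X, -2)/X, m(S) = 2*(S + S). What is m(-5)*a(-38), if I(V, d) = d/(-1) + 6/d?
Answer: -10/19 ≈ -0.52632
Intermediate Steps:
I(V, d) = -d + 6/d (I(V, d) = d*(-1) + 6/d = -d + 6/d)
m(S) = 4*S (m(S) = 2*(2*S) = 4*S)
a(X) = -1/X (a(X) = (-1*(-2) + 6/(-2))/X = (2 + 6*(-½))/X = (2 - 3)/X = -1/X)
m(-5)*a(-38) = (4*(-5))*(-1/(-38)) = -(-20)*(-1)/38 = -20*1/38 = -10/19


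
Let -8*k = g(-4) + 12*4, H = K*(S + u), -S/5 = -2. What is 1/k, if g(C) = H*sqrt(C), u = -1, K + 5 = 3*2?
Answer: -32/219 + 4*I/73 ≈ -0.14612 + 0.054795*I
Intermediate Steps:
K = 1 (K = -5 + 3*2 = -5 + 6 = 1)
S = 10 (S = -5*(-2) = 10)
H = 9 (H = 1*(10 - 1) = 1*9 = 9)
g(C) = 9*sqrt(C)
k = -6 - 9*I/4 (k = -(9*sqrt(-4) + 12*4)/8 = -(9*(2*I) + 48)/8 = -(18*I + 48)/8 = -(48 + 18*I)/8 = -6 - 9*I/4 ≈ -6.0 - 2.25*I)
1/k = 1/(-6 - 9*I/4) = 16*(-6 + 9*I/4)/657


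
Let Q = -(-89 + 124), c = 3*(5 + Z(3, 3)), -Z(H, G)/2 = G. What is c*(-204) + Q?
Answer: 577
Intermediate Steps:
Z(H, G) = -2*G
c = -3 (c = 3*(5 - 2*3) = 3*(5 - 6) = 3*(-1) = -3)
Q = -35 (Q = -1*35 = -35)
c*(-204) + Q = -3*(-204) - 35 = 612 - 35 = 577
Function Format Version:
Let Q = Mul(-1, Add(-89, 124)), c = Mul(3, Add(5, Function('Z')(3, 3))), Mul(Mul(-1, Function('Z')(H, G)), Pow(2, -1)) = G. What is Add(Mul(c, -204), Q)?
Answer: 577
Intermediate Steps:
Function('Z')(H, G) = Mul(-2, G)
c = -3 (c = Mul(3, Add(5, Mul(-2, 3))) = Mul(3, Add(5, -6)) = Mul(3, -1) = -3)
Q = -35 (Q = Mul(-1, 35) = -35)
Add(Mul(c, -204), Q) = Add(Mul(-3, -204), -35) = Add(612, -35) = 577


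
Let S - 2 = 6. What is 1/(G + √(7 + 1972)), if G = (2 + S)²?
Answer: 100/8021 - √1979/8021 ≈ 0.0069211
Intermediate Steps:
S = 8 (S = 2 + 6 = 8)
G = 100 (G = (2 + 8)² = 10² = 100)
1/(G + √(7 + 1972)) = 1/(100 + √(7 + 1972)) = 1/(100 + √1979)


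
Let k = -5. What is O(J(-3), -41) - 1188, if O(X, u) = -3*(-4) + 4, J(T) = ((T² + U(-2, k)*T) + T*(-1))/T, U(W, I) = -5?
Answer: -1172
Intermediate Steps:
J(T) = (T² - 6*T)/T (J(T) = ((T² - 5*T) + T*(-1))/T = ((T² - 5*T) - T)/T = (T² - 6*T)/T)
O(X, u) = 16 (O(X, u) = 12 + 4 = 16)
O(J(-3), -41) - 1188 = 16 - 1188 = -1172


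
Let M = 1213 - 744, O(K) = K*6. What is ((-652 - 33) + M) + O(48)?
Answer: 72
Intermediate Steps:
O(K) = 6*K
M = 469
((-652 - 33) + M) + O(48) = ((-652 - 33) + 469) + 6*48 = (-685 + 469) + 288 = -216 + 288 = 72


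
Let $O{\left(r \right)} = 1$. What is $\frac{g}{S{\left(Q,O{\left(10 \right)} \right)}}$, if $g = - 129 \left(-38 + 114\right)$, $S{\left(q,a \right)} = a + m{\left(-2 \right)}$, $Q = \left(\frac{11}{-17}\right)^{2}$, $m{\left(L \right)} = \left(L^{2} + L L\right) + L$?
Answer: $- \frac{9804}{7} \approx -1400.6$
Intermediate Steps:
$m{\left(L \right)} = L + 2 L^{2}$ ($m{\left(L \right)} = \left(L^{2} + L^{2}\right) + L = 2 L^{2} + L = L + 2 L^{2}$)
$Q = \frac{121}{289}$ ($Q = \left(11 \left(- \frac{1}{17}\right)\right)^{2} = \left(- \frac{11}{17}\right)^{2} = \frac{121}{289} \approx 0.41868$)
$S{\left(q,a \right)} = 6 + a$ ($S{\left(q,a \right)} = a - 2 \left(1 + 2 \left(-2\right)\right) = a - 2 \left(1 - 4\right) = a - -6 = a + 6 = 6 + a$)
$g = -9804$ ($g = \left(-129\right) 76 = -9804$)
$\frac{g}{S{\left(Q,O{\left(10 \right)} \right)}} = - \frac{9804}{6 + 1} = - \frac{9804}{7}$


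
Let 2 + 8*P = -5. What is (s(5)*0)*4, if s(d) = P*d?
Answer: 0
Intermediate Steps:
P = -7/8 (P = -¼ + (⅛)*(-5) = -¼ - 5/8 = -7/8 ≈ -0.87500)
s(d) = -7*d/8
(s(5)*0)*4 = (-7/8*5*0)*4 = -35/8*0*4 = 0*4 = 0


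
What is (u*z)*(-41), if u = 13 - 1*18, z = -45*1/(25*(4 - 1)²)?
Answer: -41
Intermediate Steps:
z = -⅕ (z = -45/((3*5)²) = -45/(15²) = -45/225 = -45*1/225 = -⅕ ≈ -0.20000)
u = -5 (u = 13 - 18 = -5)
(u*z)*(-41) = -5*(-⅕)*(-41) = 1*(-41) = -41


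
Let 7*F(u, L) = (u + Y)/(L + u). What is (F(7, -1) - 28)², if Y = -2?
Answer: 1371241/1764 ≈ 777.35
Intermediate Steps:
F(u, L) = (-2 + u)/(7*(L + u)) (F(u, L) = ((u - 2)/(L + u))/7 = ((-2 + u)/(L + u))/7 = (-2 + u)/(7*(L + u)))
(F(7, -1) - 28)² = ((-2 + 7)/(7*(-1 + 7)) - 28)² = ((⅐)*5/6 - 28)² = ((⅐)*(⅙)*5 - 28)² = (5/42 - 28)² = (-1171/42)² = 1371241/1764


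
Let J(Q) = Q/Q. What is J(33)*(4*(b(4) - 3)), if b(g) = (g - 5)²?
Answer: -8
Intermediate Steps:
J(Q) = 1
b(g) = (-5 + g)²
J(33)*(4*(b(4) - 3)) = 1*(4*((-5 + 4)² - 3)) = 1*(4*((-1)² - 3)) = 1*(4*(1 - 3)) = 1*(4*(-2)) = 1*(-8) = -8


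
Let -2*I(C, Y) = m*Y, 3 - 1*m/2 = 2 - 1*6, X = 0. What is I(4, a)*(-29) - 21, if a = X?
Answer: -21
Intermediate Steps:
a = 0
m = 14 (m = 6 - 2*(2 - 1*6) = 6 - 2*(2 - 6) = 6 - 2*(-4) = 6 + 8 = 14)
I(C, Y) = -7*Y
I(4, a)*(-29) - 21 = -7*0*(-29) - 21 = 0*(-29) - 21 = 0 - 21 = -21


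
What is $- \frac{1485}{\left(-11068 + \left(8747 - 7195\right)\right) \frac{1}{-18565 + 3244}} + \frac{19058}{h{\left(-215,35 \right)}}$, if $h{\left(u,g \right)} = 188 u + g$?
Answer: $- \frac{306336051551}{128101220} \approx -2391.4$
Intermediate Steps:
$h{\left(u,g \right)} = g + 188 u$
$- \frac{1485}{\left(-11068 + \left(8747 - 7195\right)\right) \frac{1}{-18565 + 3244}} + \frac{19058}{h{\left(-215,35 \right)}} = - \frac{1485}{\left(-11068 + \left(8747 - 7195\right)\right) \frac{1}{-18565 + 3244}} + \frac{19058}{35 + 188 \left(-215\right)} = - \frac{1485}{\left(-11068 + 1552\right) \frac{1}{-15321}} + \frac{19058}{35 - 40420} = - \frac{1485}{\left(-9516\right) \left(- \frac{1}{15321}\right)} + \frac{19058}{-40385} = - \frac{1485}{\frac{3172}{5107}} + 19058 \left(- \frac{1}{40385}\right) = \left(-1485\right) \frac{5107}{3172} - \frac{19058}{40385} = - \frac{7583895}{3172} - \frac{19058}{40385} = - \frac{306336051551}{128101220}$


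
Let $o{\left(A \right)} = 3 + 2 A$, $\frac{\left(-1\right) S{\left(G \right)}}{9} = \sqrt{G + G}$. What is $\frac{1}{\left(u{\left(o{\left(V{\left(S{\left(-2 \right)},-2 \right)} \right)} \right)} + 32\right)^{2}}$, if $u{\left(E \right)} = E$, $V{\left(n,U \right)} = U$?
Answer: $\frac{1}{961} \approx 0.0010406$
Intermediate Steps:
$S{\left(G \right)} = - 9 \sqrt{2} \sqrt{G}$ ($S{\left(G \right)} = - 9 \sqrt{G + G} = - 9 \sqrt{2 G} = - 9 \sqrt{2} \sqrt{G}$)
$\frac{1}{\left(u{\left(o{\left(V{\left(S{\left(-2 \right)},-2 \right)} \right)} \right)} + 32\right)^{2}} = \frac{1}{\left(\left(3 + 2 \left(-2\right)\right) + 32\right)^{2}} = \frac{1}{\left(\left(3 - 4\right) + 32\right)^{2}} = \frac{1}{\left(-1 + 32\right)^{2}} = \frac{1}{31^{2}} = \frac{1}{961}$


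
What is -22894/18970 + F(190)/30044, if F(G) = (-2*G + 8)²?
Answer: 34594949/10177405 ≈ 3.3992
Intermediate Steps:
F(G) = (8 - 2*G)²
-22894/18970 + F(190)/30044 = -22894/18970 + (4*(-4 + 190)²)/30044 = -22894*1/18970 + (4*186²)*(1/30044) = -11447/9485 + (4*34596)*(1/30044) = -11447/9485 + 138384*(1/30044) = -11447/9485 + 34596/7511 = 34594949/10177405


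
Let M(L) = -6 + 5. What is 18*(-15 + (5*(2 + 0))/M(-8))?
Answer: -450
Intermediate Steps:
M(L) = -1
18*(-15 + (5*(2 + 0))/M(-8)) = 18*(-15 + (5*(2 + 0))/(-1)) = 18*(-15 + (5*2)*(-1)) = 18*(-15 + 10*(-1)) = 18*(-15 - 10) = 18*(-25) = -450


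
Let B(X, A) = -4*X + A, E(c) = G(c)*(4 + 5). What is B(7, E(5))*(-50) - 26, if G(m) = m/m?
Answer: 924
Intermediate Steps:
G(m) = 1
E(c) = 9 (E(c) = 1*(4 + 5) = 1*9 = 9)
B(X, A) = A - 4*X
B(7, E(5))*(-50) - 26 = (9 - 4*7)*(-50) - 26 = (9 - 28)*(-50) - 26 = -19*(-50) - 26 = 950 - 26 = 924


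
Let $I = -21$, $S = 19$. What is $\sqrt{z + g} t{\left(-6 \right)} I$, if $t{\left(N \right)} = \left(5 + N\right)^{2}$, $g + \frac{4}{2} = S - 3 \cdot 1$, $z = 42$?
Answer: $- 42 \sqrt{14} \approx -157.15$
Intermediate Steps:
$g = 14$ ($g = -2 + \left(19 - 3 \cdot 1\right) = -2 + \left(19 - 3\right) = -2 + 16 = 14$)
$\sqrt{z + g} t{\left(-6 \right)} I = \sqrt{42 + 14} \left(5 - 6\right)^{2} \left(-21\right) = \sqrt{56} \left(-1\right)^{2} \left(-21\right) = 2 \sqrt{14} \cdot 1 \left(-21\right) = 2 \sqrt{14} \left(-21\right) = - 42 \sqrt{14}$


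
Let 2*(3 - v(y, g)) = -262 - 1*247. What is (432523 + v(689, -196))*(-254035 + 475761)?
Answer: 95958689143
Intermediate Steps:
v(y, g) = 515/2 (v(y, g) = 3 - (-262 - 1*247)/2 = 3 - (-262 - 247)/2 = 3 - ½*(-509) = 3 + 509/2 = 515/2)
(432523 + v(689, -196))*(-254035 + 475761) = (432523 + 515/2)*(-254035 + 475761) = (865561/2)*221726 = 95958689143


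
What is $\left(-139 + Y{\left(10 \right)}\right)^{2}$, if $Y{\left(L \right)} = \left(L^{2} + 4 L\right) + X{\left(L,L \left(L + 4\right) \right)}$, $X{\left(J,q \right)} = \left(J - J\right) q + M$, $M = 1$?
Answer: $4$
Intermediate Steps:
$X{\left(J,q \right)} = 1$ ($X{\left(J,q \right)} = \left(J - J\right) q + 1 = 0 q + 1 = 0 + 1 = 1$)
$Y{\left(L \right)} = 1 + L^{2} + 4 L$ ($Y{\left(L \right)} = \left(L^{2} + 4 L\right) + 1 = 1 + L^{2} + 4 L$)
$\left(-139 + Y{\left(10 \right)}\right)^{2} = \left(-139 + \left(1 + 10^{2} + 4 \cdot 10\right)\right)^{2} = \left(-139 + \left(1 + 100 + 40\right)\right)^{2} = \left(-139 + 141\right)^{2} = 2^{2} = 4$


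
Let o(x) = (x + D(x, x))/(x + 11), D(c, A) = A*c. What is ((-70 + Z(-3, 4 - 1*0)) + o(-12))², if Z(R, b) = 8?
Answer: 37636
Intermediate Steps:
o(x) = (x + x²)/(11 + x) (o(x) = (x + x*x)/(x + 11) = (x + x²)/(11 + x))
((-70 + Z(-3, 4 - 1*0)) + o(-12))² = ((-70 + 8) - 12*(1 - 12)/(11 - 12))² = (-62 - 12*(-11)/(-1))² = (-62 - 12*(-1)*(-11))² = (-62 - 132)² = (-194)² = 37636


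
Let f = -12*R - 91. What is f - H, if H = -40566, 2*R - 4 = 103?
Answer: 39833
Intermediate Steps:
R = 107/2 (R = 2 + (½)*103 = 2 + 103/2 = 107/2 ≈ 53.500)
f = -733 (f = -12*107/2 - 91 = -642 - 91 = -733)
f - H = -733 - 1*(-40566) = -733 + 40566 = 39833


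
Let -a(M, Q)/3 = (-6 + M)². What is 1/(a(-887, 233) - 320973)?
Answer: -1/2713320 ≈ -3.6855e-7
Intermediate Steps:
a(M, Q) = -3*(-6 + M)²
1/(a(-887, 233) - 320973) = 1/(-3*(-6 - 887)² - 320973) = 1/(-3*(-893)² - 320973) = 1/(-3*797449 - 320973) = 1/(-2392347 - 320973) = 1/(-2713320) = -1/2713320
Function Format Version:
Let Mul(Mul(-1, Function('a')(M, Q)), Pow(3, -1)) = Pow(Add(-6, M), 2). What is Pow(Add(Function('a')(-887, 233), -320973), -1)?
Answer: Rational(-1, 2713320) ≈ -3.6855e-7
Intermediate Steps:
Function('a')(M, Q) = Mul(-3, Pow(Add(-6, M), 2))
Pow(Add(Function('a')(-887, 233), -320973), -1) = Pow(Add(Mul(-3, Pow(Add(-6, -887), 2)), -320973), -1) = Pow(Add(Mul(-3, Pow(-893, 2)), -320973), -1) = Pow(Add(Mul(-3, 797449), -320973), -1) = Pow(Add(-2392347, -320973), -1) = Pow(-2713320, -1) = Rational(-1, 2713320)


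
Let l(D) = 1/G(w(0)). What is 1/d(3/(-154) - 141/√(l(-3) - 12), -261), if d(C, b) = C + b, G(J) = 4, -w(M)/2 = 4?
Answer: -2063446/551975427 - 47432*I*√47/551975427 ≈ -0.0037383 - 0.00058912*I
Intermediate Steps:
w(M) = -8 (w(M) = -2*4 = -8)
l(D) = ¼ (l(D) = 1/4 = ¼)
1/d(3/(-154) - 141/√(l(-3) - 12), -261) = 1/((3/(-154) - 141/√(¼ - 12)) - 261) = 1/((3*(-1/154) - 141*(-2*I*√47/47)) - 261) = 1/((-3/154 - 141*(-2*I*√47/47)) - 261) = 1/((-3/154 - (-6)*I*√47) - 261) = 1/((-3/154 + 6*I*√47) - 261) = 1/(-40197/154 + 6*I*√47)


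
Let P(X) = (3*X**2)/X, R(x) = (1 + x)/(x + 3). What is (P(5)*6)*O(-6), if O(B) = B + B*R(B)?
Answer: -1440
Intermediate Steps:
R(x) = (1 + x)/(3 + x)
P(X) = 3*X
O(B) = B + B*(1 + B)/(3 + B) (O(B) = B + B*((1 + B)/(3 + B)) = B + B*(1 + B)/(3 + B))
(P(5)*6)*O(-6) = ((3*5)*6)*(2*(-6)*(2 - 6)/(3 - 6)) = (15*6)*(2*(-6)*(-4)/(-3)) = 90*(2*(-6)*(-1/3)*(-4)) = 90*(-16) = -1440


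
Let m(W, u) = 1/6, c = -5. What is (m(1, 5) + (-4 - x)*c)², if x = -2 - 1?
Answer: 961/36 ≈ 26.694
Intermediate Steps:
x = -3
m(W, u) = ⅙
(m(1, 5) + (-4 - x)*c)² = (⅙ + (-4 - 1*(-3))*(-5))² = (⅙ + (-4 + 3)*(-5))² = (⅙ - 1*(-5))² = (⅙ + 5)² = (31/6)² = 961/36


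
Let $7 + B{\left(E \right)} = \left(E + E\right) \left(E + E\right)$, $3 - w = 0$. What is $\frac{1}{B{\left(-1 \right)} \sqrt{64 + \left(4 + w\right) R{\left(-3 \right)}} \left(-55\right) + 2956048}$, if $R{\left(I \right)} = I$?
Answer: $\frac{2956048}{8738218607629} - \frac{165 \sqrt{43}}{8738218607629} \approx 3.3817 \cdot 10^{-7}$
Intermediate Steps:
$w = 3$ ($w = 3 - 0 = 3 + 0 = 3$)
$B{\left(E \right)} = -7 + 4 E^{2}$ ($B{\left(E \right)} = -7 + \left(E + E\right) \left(E + E\right) = -7 + 2 E 2 E = -7 + 4 E^{2}$)
$\frac{1}{B{\left(-1 \right)} \sqrt{64 + \left(4 + w\right) R{\left(-3 \right)}} \left(-55\right) + 2956048} = \frac{1}{\left(-7 + 4 \left(-1\right)^{2}\right) \sqrt{64 + \left(4 + 3\right) \left(-3\right)} \left(-55\right) + 2956048} = \frac{1}{\left(-7 + 4 \cdot 1\right) \sqrt{64 + 7 \left(-3\right)} \left(-55\right) + 2956048} = \frac{1}{\left(-7 + 4\right) \sqrt{64 - 21} \left(-55\right) + 2956048} = \frac{1}{- 3 \sqrt{43} \left(-55\right) + 2956048} = \frac{1}{165 \sqrt{43} + 2956048} = \frac{1}{2956048 + 165 \sqrt{43}}$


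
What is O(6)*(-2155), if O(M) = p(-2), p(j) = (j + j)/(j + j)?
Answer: -2155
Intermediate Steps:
p(j) = 1 (p(j) = (2*j)/((2*j)) = (2*j)*(1/(2*j)) = 1)
O(M) = 1
O(6)*(-2155) = 1*(-2155) = -2155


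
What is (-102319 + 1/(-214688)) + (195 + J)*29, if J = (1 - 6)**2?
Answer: -20596952033/214688 ≈ -95939.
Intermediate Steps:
J = 25 (J = (-5)**2 = 25)
(-102319 + 1/(-214688)) + (195 + J)*29 = (-102319 + 1/(-214688)) + (195 + 25)*29 = (-102319 - 1/214688) + 220*29 = -21966661473/214688 + 6380 = -20596952033/214688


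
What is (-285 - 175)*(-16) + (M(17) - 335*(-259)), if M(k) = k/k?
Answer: 94126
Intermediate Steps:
M(k) = 1
(-285 - 175)*(-16) + (M(17) - 335*(-259)) = (-285 - 175)*(-16) + (1 - 335*(-259)) = -460*(-16) + (1 + 86765) = 7360 + 86766 = 94126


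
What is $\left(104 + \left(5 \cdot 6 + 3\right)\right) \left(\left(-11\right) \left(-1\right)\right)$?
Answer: $1507$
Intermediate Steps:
$\left(104 + \left(5 \cdot 6 + 3\right)\right) \left(\left(-11\right) \left(-1\right)\right) = \left(104 + \left(30 + 3\right)\right) 11 = \left(104 + 33\right) 11 = 137 \cdot 11 = 1507$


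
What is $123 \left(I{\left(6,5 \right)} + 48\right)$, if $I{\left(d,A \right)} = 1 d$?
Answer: $6642$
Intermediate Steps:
$I{\left(d,A \right)} = d$
$123 \left(I{\left(6,5 \right)} + 48\right) = 123 \left(6 + 48\right) = 123 \cdot 54 = 6642$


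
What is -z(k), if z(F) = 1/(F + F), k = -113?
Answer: 1/226 ≈ 0.0044248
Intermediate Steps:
z(F) = 1/(2*F)
-z(k) = -1/(2*(-113)) = -(-1)/(2*113) = -1*(-1/226) = 1/226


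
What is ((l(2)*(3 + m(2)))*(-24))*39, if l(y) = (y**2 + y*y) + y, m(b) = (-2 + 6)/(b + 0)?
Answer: -46800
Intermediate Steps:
m(b) = 4/b
l(y) = y + 2*y**2 (l(y) = (y**2 + y**2) + y = 2*y**2 + y = y + 2*y**2)
((l(2)*(3 + m(2)))*(-24))*39 = (((2*(1 + 2*2))*(3 + 4/2))*(-24))*39 = (((2*(1 + 4))*(3 + 4*(1/2)))*(-24))*39 = (((2*5)*(3 + 2))*(-24))*39 = ((10*5)*(-24))*39 = (50*(-24))*39 = -1200*39 = -46800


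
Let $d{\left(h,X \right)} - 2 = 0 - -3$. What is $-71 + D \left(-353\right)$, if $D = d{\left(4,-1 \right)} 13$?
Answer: $-23016$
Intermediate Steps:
$d{\left(h,X \right)} = 5$ ($d{\left(h,X \right)} = 2 + \left(0 - -3\right) = 2 + \left(0 + 3\right) = 2 + 3 = 5$)
$D = 65$ ($D = 5 \cdot 13 = 65$)
$-71 + D \left(-353\right) = -71 + 65 \left(-353\right) = -71 - 22945 = -23016$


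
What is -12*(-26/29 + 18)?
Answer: -5952/29 ≈ -205.24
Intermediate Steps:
-12*(-26/29 + 18) = -12*496/29 = -5952/29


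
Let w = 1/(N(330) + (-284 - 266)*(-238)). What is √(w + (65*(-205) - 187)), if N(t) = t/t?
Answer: I*√231529090044211/130901 ≈ 116.24*I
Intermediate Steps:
N(t) = 1
w = 1/130901 (w = 1/(1 + (-284 - 266)*(-238)) = 1/(1 - 550*(-238)) = 1/(1 + 130900) = 1/130901 ≈ 7.6394e-6)
√(w + (65*(-205) - 187)) = √(1/130901 + (65*(-205) - 187)) = √(1/130901 + (-13325 - 187)) = √(1/130901 - 13512) = √(-1768734311/130901) = I*√231529090044211/130901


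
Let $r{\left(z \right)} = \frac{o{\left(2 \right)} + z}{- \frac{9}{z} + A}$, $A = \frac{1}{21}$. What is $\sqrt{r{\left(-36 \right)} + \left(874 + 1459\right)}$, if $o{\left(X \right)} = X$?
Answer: $\frac{\sqrt{55469}}{5} \approx 47.104$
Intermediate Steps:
$A = \frac{1}{21} \approx 0.047619$
$r{\left(z \right)} = \frac{2 + z}{\frac{1}{21} - \frac{9}{z}}$ ($r{\left(z \right)} = \frac{2 + z}{- \frac{9}{z} + \frac{1}{21}} = \frac{2 + z}{\frac{1}{21} - \frac{9}{z}}$)
$\sqrt{r{\left(-36 \right)} + \left(874 + 1459\right)} = \sqrt{21 \left(-36\right) \frac{1}{-189 - 36} \left(2 - 36\right) + \left(874 + 1459\right)} = \sqrt{21 \left(-36\right) \frac{1}{-225} \left(-34\right) + 2333} = \sqrt{21 \left(-36\right) \left(- \frac{1}{225}\right) \left(-34\right) + 2333} = \sqrt{- \frac{2856}{25} + 2333} = \sqrt{\frac{55469}{25}} = \frac{\sqrt{55469}}{5}$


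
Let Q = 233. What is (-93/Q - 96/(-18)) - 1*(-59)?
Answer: 44690/699 ≈ 63.934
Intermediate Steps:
(-93/Q - 96/(-18)) - 1*(-59) = (-93/233 - 96/(-18)) - 1*(-59) = (-93*1/233 - 96*(-1/18)) + 59 = (-93/233 + 16/3) + 59 = 3449/699 + 59 = 44690/699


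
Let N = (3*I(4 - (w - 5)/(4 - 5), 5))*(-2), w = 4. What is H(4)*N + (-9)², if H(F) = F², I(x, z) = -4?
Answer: 465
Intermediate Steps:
N = 24 (N = (3*(-4))*(-2) = -12*(-2) = 24)
H(4)*N + (-9)² = 4²*24 + (-9)² = 16*24 + 81 = 384 + 81 = 465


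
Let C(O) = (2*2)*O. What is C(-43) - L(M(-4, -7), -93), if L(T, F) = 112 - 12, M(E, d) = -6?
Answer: -272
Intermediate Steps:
L(T, F) = 100
C(O) = 4*O
C(-43) - L(M(-4, -7), -93) = 4*(-43) - 1*100 = -172 - 100 = -272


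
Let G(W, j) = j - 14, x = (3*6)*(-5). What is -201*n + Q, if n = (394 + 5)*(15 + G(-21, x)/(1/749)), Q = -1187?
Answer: 6245977132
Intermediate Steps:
x = -90 (x = 18*(-5) = -90)
G(W, j) = -14 + j
n = -31074519 (n = (394 + 5)*(15 + (-14 - 90)/(1/749)) = 399*(15 - 104/1/749) = 399*(15 - 104*749) = 399*(15 - 77896) = 399*(-77881) = -31074519)
-201*n + Q = -201*(-31074519) - 1187 = 6245978319 - 1187 = 6245977132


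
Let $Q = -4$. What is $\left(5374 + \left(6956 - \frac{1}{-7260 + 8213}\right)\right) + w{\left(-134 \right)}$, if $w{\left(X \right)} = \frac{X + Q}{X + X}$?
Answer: $\frac{1574631283}{127702} \approx 12331.0$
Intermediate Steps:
$w{\left(X \right)} = \frac{-4 + X}{2 X}$ ($w{\left(X \right)} = \frac{X - 4}{X + X} = \frac{-4 + X}{2 X}$)
$\left(5374 + \left(6956 - \frac{1}{-7260 + 8213}\right)\right) + w{\left(-134 \right)} = \left(5374 + \left(6956 - \frac{1}{-7260 + 8213}\right)\right) + \frac{-4 - 134}{2 \left(-134\right)} = \left(5374 + \left(6956 - \frac{1}{953}\right)\right) + \frac{1}{2} \left(- \frac{1}{134}\right) \left(-138\right) = \left(5374 + \left(6956 - \frac{1}{953}\right)\right) + \frac{69}{134} = \left(5374 + \frac{6629067}{953}\right) + \frac{69}{134} = \frac{11750489}{953} + \frac{69}{134} = \frac{1574631283}{127702}$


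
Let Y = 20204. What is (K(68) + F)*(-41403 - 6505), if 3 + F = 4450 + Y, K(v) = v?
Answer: -1184237852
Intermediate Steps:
F = 24651 (F = -3 + (4450 + 20204) = -3 + 24654 = 24651)
(K(68) + F)*(-41403 - 6505) = (68 + 24651)*(-41403 - 6505) = 24719*(-47908) = -1184237852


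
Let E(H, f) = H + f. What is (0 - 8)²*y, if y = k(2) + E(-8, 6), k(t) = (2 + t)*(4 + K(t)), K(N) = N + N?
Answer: 1920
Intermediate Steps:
K(N) = 2*N
k(t) = (2 + t)*(4 + 2*t)
y = 30 (y = (8 + 2*2² + 8*2) + (-8 + 6) = (8 + 2*4 + 16) - 2 = (8 + 8 + 16) - 2 = 32 - 2 = 30)
(0 - 8)²*y = (0 - 8)²*30 = (-8)²*30 = 64*30 = 1920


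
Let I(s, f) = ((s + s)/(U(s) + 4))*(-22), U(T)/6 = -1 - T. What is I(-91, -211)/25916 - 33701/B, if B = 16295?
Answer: -10796856771/5221178720 ≈ -2.0679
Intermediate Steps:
U(T) = -6 - 6*T (U(T) = 6*(-1 - T) = -6 - 6*T)
I(s, f) = -44*s/(-2 - 6*s) (I(s, f) = ((s + s)/((-6 - 6*s) + 4))*(-22) = ((2*s)/(-2 - 6*s))*(-22) = (2*s/(-2 - 6*s))*(-22) = -44*s/(-2 - 6*s))
I(-91, -211)/25916 - 33701/B = (22*(-91)/(1 + 3*(-91)))/25916 - 33701/16295 = (22*(-91)/(1 - 273))*(1/25916) - 33701*1/16295 = (22*(-91)/(-272))*(1/25916) - 33701/16295 = (22*(-91)*(-1/272))*(1/25916) - 33701/16295 = (1001/136)*(1/25916) - 33701/16295 = 91/320416 - 33701/16295 = -10796856771/5221178720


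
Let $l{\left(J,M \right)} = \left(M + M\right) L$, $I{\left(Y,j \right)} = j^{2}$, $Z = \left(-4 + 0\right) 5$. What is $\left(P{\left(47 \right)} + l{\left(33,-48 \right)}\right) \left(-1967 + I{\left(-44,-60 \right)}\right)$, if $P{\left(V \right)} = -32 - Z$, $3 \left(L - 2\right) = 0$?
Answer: $-333132$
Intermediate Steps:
$L = 2$ ($L = 2 + \frac{1}{3} \cdot 0 = 2 + 0 = 2$)
$Z = -20$ ($Z = \left(-4\right) 5 = -20$)
$P{\left(V \right)} = -12$ ($P{\left(V \right)} = -32 - -20 = -32 + 20 = -12$)
$l{\left(J,M \right)} = 4 M$ ($l{\left(J,M \right)} = \left(M + M\right) 2 = 2 M 2 = 4 M$)
$\left(P{\left(47 \right)} + l{\left(33,-48 \right)}\right) \left(-1967 + I{\left(-44,-60 \right)}\right) = \left(-12 + 4 \left(-48\right)\right) \left(-1967 + \left(-60\right)^{2}\right) = \left(-12 - 192\right) \left(-1967 + 3600\right) = \left(-204\right) 1633 = -333132$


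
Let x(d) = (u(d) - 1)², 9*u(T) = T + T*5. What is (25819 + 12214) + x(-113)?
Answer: 394738/9 ≈ 43860.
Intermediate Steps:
u(T) = 2*T/3 (u(T) = (T + T*5)/9 = (T + 5*T)/9 = (6*T)/9 = 2*T/3)
x(d) = (-1 + 2*d/3)² (x(d) = (2*d/3 - 1)² = (-1 + 2*d/3)²)
(25819 + 12214) + x(-113) = (25819 + 12214) + (-3 + 2*(-113))²/9 = 38033 + (-3 - 226)²/9 = 38033 + (⅑)*(-229)² = 38033 + (⅑)*52441 = 38033 + 52441/9 = 394738/9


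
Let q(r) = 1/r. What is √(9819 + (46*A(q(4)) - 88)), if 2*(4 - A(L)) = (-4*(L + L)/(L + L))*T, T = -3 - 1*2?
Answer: √9455 ≈ 97.237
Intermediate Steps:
T = -5 (T = -3 - 2 = -5)
A(L) = -6 (A(L) = 4 - (-4*(L + L)/(L + L))*(-5)/2 = 4 - (-4*2*L/(2*L))*(-5)/2 = 4 - (-4*2*L*1/(2*L))*(-5)/2 = 4 - (-4*1)*(-5)/2 = 4 - (-2)*(-5) = 4 - ½*20 = 4 - 10 = -6)
√(9819 + (46*A(q(4)) - 88)) = √(9819 + (46*(-6) - 88)) = √(9819 + (-276 - 88)) = √(9819 - 364) = √9455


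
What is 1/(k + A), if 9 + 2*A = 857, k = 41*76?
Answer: 1/3540 ≈ 0.00028249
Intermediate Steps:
k = 3116
A = 424 (A = -9/2 + (½)*857 = -9/2 + 857/2 = 424)
1/(k + A) = 1/(3116 + 424) = 1/3540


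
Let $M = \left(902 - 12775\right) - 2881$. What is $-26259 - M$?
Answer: $-11505$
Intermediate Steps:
$M = -14754$ ($M = -11873 - 2881 = -14754$)
$-26259 - M = -26259 - -14754 = -26259 + 14754 = -11505$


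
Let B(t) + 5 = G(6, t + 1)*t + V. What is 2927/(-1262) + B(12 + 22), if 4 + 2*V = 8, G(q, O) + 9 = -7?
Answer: -693241/1262 ≈ -549.32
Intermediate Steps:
G(q, O) = -16 (G(q, O) = -9 - 7 = -16)
V = 2 (V = -2 + (1/2)*8 = -2 + 4 = 2)
B(t) = -3 - 16*t (B(t) = -5 + (-16*t + 2) = -5 + (2 - 16*t) = -3 - 16*t)
2927/(-1262) + B(12 + 22) = 2927/(-1262) + (-3 - 16*(12 + 22)) = 2927*(-1/1262) + (-3 - 16*34) = -2927/1262 + (-3 - 544) = -2927/1262 - 547 = -693241/1262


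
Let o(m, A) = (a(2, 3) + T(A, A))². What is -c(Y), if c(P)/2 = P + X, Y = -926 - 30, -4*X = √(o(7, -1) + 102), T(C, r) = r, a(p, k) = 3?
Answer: 1912 + √106/2 ≈ 1917.1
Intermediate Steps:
o(m, A) = (3 + A)²
X = -√106/4 (X = -√((3 - 1)² + 102)/4 = -√(2² + 102)/4 = -√(4 + 102)/4 = -√106/4 ≈ -2.5739)
Y = -956
c(P) = 2*P - √106/2 (c(P) = 2*(P - √106/4) = 2*P - √106/2)
-c(Y) = -(2*(-956) - √106/2) = -(-1912 - √106/2) = 1912 + √106/2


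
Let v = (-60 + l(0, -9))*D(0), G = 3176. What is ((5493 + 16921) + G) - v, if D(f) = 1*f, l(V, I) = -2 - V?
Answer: 25590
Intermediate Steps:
D(f) = f
v = 0 (v = (-60 + (-2 - 1*0))*0 = (-60 + (-2 + 0))*0 = (-60 - 2)*0 = -62*0 = 0)
((5493 + 16921) + G) - v = ((5493 + 16921) + 3176) - 1*0 = (22414 + 3176) + 0 = 25590 + 0 = 25590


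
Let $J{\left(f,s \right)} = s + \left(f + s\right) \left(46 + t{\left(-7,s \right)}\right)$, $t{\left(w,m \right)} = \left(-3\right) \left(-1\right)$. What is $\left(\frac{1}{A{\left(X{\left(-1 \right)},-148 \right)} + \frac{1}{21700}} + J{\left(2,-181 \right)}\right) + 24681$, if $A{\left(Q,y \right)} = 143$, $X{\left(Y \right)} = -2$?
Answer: $\frac{48808697329}{3103101} \approx 15729.0$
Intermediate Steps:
$t{\left(w,m \right)} = 3$
$J{\left(f,s \right)} = 49 f + 50 s$ ($J{\left(f,s \right)} = s + \left(f + s\right) \left(46 + 3\right) = s + \left(f + s\right) 49 = s + \left(49 f + 49 s\right) = 49 f + 50 s$)
$\left(\frac{1}{A{\left(X{\left(-1 \right)},-148 \right)} + \frac{1}{21700}} + J{\left(2,-181 \right)}\right) + 24681 = \left(\frac{1}{143 + \frac{1}{21700}} + \left(49 \cdot 2 + 50 \left(-181\right)\right)\right) + 24681 = \left(\frac{1}{143 + \frac{1}{21700}} + \left(98 - 9050\right)\right) + 24681 = \left(\frac{1}{\frac{3103101}{21700}} - 8952\right) + 24681 = \left(\frac{21700}{3103101} - 8952\right) + 24681 = - \frac{27778938452}{3103101} + 24681 = \frac{48808697329}{3103101}$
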